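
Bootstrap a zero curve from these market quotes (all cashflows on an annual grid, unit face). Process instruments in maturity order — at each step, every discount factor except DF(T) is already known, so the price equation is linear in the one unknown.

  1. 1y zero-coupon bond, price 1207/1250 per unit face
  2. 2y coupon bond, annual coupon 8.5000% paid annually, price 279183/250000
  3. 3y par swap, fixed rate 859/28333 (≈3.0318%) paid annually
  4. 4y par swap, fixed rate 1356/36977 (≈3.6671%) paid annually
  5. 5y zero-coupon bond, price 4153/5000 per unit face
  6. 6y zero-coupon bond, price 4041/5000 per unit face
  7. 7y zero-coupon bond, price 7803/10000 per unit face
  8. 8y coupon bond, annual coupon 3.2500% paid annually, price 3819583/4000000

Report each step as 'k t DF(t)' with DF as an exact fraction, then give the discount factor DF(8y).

step 1 [1y] zero: DF = P = 1207/1250 ≈ 0.965600
step 2 [2y] bond c/1=17/200: DF=(279183/250000 − 17/200·(0.965600))/(1+17/200) = 596/625 ≈ 0.953600
step 3 [3y] swap r/1=859/28333: DF=(1 − 859/28333·(0.965600+0.953600))/(1+859/28333) = 9141/10000 ≈ 0.914100
step 4 [4y] swap r/1=1356/36977: DF=(1 − 1356/36977·(0.965600+0.953600+0.914100))/(1+1356/36977) = 2161/2500 ≈ 0.864400
step 5 [5y] zero: DF = P = 4153/5000 ≈ 0.830600
step 6 [6y] zero: DF = P = 4041/5000 ≈ 0.808200
step 7 [7y] zero: DF = P = 7803/10000 ≈ 0.780300
step 8 [8y] bond c/1=13/400: DF=(3819583/4000000 − 13/400·(0.965600+0.953600+0.914100+0.864400+0.830600+0.808200+0.780300))/(1+13/400) = 7323/10000 ≈ 0.732300

1 1 1207/1250
2 2 596/625
3 3 9141/10000
4 4 2161/2500
5 5 4153/5000
6 6 4041/5000
7 7 7803/10000
8 8 7323/10000
DF(8y) = 7323/10000 ≈ 0.732300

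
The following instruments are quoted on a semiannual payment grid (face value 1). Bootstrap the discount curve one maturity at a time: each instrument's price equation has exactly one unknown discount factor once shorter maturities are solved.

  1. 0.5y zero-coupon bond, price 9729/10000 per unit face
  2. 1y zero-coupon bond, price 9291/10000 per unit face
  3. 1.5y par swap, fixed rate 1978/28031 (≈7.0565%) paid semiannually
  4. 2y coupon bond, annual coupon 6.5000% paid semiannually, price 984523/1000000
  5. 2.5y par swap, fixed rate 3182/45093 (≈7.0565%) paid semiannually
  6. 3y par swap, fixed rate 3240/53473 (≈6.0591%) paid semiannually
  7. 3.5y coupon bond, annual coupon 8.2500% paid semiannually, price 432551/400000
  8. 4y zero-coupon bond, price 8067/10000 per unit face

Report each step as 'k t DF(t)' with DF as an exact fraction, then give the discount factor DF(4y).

1 1/2 9729/10000
2 1 9291/10000
3 3/2 9011/10000
4 2 8653/10000
5 5/2 8409/10000
6 3 419/500
7 7/2 8267/10000
8 4 8067/10000
DF(4y) = 8067/10000 ≈ 0.806700

step 1 [0.5y] zero: DF = P = 9729/10000 ≈ 0.972900
step 2 [1y] zero: DF = P = 9291/10000 ≈ 0.929100
step 3 [1.5y] swap r/2=989/28031: DF=(1 − 989/28031·(0.972900+0.929100))/(1+989/28031) = 9011/10000 ≈ 0.901100
step 4 [2y] bond c/2=13/400: DF=(984523/1000000 − 13/400·(0.972900+0.929100+0.901100))/(1+13/400) = 8653/10000 ≈ 0.865300
step 5 [2.5y] swap r/2=1591/45093: DF=(1 − 1591/45093·(0.972900+0.929100+0.901100+0.865300))/(1+1591/45093) = 8409/10000 ≈ 0.840900
step 6 [3y] swap r/2=1620/53473: DF=(1 − 1620/53473·(0.972900+0.929100+0.901100+0.865300+0.840900))/(1+1620/53473) = 419/500 ≈ 0.838000
step 7 [3.5y] bond c/2=33/800: DF=(432551/400000 − 33/800·(0.972900+0.929100+0.901100+0.865300+0.840900+0.838000))/(1+33/800) = 8267/10000 ≈ 0.826700
step 8 [4y] zero: DF = P = 8067/10000 ≈ 0.806700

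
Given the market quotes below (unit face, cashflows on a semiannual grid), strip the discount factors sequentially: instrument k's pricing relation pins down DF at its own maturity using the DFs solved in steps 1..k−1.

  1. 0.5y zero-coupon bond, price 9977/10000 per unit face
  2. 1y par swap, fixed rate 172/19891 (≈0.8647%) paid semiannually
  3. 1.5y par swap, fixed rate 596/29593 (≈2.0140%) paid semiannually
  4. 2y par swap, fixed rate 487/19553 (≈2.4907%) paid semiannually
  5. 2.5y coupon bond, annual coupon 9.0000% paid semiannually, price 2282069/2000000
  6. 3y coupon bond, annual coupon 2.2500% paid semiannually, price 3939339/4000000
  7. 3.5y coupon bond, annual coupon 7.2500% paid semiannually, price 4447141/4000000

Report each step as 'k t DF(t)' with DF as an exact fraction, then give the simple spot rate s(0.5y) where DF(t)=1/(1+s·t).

step 1 [0.5y] zero: DF = P = 9977/10000 ≈ 0.997700
step 2 [1y] swap r/2=86/19891: DF=(1 − 86/19891·(0.997700))/(1+86/19891) = 4957/5000 ≈ 0.991400
step 3 [1.5y] swap r/2=298/29593: DF=(1 − 298/29593·(0.997700+0.991400))/(1+298/29593) = 4851/5000 ≈ 0.970200
step 4 [2y] swap r/2=487/39106: DF=(1 − 487/39106·(0.997700+0.991400+0.970200))/(1+487/39106) = 9513/10000 ≈ 0.951300
step 5 [2.5y] bond c/2=9/200: DF=(2282069/2000000 − 9/200·(0.997700+0.991400+0.970200+0.951300))/(1+9/200) = 1847/2000 ≈ 0.923500
step 6 [3y] bond c/2=9/800: DF=(3939339/4000000 − 9/800·(0.997700+0.991400+0.970200+0.951300+0.923500))/(1+9/800) = 9201/10000 ≈ 0.920100
step 7 [3.5y] bond c/2=29/800: DF=(4447141/4000000 − 29/800·(0.997700+0.991400+0.970200+0.951300+0.923500+0.920100))/(1+29/800) = 2179/2500 ≈ 0.871600

1 1/2 9977/10000
2 1 4957/5000
3 3/2 4851/5000
4 2 9513/10000
5 5/2 1847/2000
6 3 9201/10000
7 7/2 2179/2500
s(0.5y) = (1/(9977/10000) − 1)/(1/2) = 46/9977 ≈ 0.4611%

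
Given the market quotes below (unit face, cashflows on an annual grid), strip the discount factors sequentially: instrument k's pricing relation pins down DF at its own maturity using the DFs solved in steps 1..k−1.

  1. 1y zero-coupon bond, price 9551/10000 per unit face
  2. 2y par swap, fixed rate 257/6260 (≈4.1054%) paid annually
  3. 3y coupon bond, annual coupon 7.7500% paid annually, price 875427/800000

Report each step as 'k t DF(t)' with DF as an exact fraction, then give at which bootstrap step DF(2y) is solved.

1 1 9551/10000
2 2 9229/10000
3 3 1761/2000
DF(2y) is solved at step 2

step 1 [1y] zero: DF = P = 9551/10000 ≈ 0.955100
step 2 [2y] swap r/1=257/6260: DF=(1 − 257/6260·(0.955100))/(1+257/6260) = 9229/10000 ≈ 0.922900
step 3 [3y] bond c/1=31/400: DF=(875427/800000 − 31/400·(0.955100+0.922900))/(1+31/400) = 1761/2000 ≈ 0.880500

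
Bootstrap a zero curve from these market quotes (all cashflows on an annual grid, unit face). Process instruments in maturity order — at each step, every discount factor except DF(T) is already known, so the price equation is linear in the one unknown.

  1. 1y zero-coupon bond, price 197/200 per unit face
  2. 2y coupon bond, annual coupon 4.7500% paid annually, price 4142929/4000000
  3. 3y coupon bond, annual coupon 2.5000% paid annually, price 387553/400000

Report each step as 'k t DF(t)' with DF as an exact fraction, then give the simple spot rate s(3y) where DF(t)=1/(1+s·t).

1 1 197/200
2 2 9441/10000
3 3 4491/5000
s(3y) = (1/(4491/5000) − 1)/(3) = 509/13473 ≈ 3.7779%

step 1 [1y] zero: DF = P = 197/200 ≈ 0.985000
step 2 [2y] bond c/1=19/400: DF=(4142929/4000000 − 19/400·(0.985000))/(1+19/400) = 9441/10000 ≈ 0.944100
step 3 [3y] bond c/1=1/40: DF=(387553/400000 − 1/40·(0.985000+0.944100))/(1+1/40) = 4491/5000 ≈ 0.898200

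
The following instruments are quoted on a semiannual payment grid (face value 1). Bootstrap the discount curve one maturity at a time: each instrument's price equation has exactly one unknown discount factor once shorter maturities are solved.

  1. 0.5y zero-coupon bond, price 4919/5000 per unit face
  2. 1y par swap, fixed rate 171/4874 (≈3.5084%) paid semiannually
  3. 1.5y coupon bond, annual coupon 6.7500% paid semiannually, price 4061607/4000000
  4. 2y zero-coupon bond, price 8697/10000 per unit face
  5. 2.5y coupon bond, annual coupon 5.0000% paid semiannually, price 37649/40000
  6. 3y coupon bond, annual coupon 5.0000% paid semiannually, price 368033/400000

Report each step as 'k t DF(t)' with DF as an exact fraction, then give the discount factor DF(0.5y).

1 1/2 4919/5000
2 1 4829/5000
3 3/2 4593/5000
4 2 8697/10000
5 5/2 8271/10000
6 3 7863/10000
DF(0.5y) = 4919/5000 ≈ 0.983800

step 1 [0.5y] zero: DF = P = 4919/5000 ≈ 0.983800
step 2 [1y] swap r/2=171/9748: DF=(1 − 171/9748·(0.983800))/(1+171/9748) = 4829/5000 ≈ 0.965800
step 3 [1.5y] bond c/2=27/800: DF=(4061607/4000000 − 27/800·(0.983800+0.965800))/(1+27/800) = 4593/5000 ≈ 0.918600
step 4 [2y] zero: DF = P = 8697/10000 ≈ 0.869700
step 5 [2.5y] bond c/2=1/40: DF=(37649/40000 − 1/40·(0.983800+0.965800+0.918600+0.869700))/(1+1/40) = 8271/10000 ≈ 0.827100
step 6 [3y] bond c/2=1/40: DF=(368033/400000 − 1/40·(0.983800+0.965800+0.918600+0.869700+0.827100))/(1+1/40) = 7863/10000 ≈ 0.786300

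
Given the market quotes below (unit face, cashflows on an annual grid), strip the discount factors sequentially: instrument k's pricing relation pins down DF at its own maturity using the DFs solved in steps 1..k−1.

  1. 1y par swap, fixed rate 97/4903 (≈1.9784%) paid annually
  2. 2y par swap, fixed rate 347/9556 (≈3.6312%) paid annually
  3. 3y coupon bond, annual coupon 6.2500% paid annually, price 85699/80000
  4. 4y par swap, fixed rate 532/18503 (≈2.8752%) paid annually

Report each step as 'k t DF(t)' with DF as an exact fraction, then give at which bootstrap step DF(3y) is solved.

step 1 [1y] swap r/1=97/4903: DF=(1 − 97/4903·(0))/(1+97/4903) = 4903/5000 ≈ 0.980600
step 2 [2y] swap r/1=347/9556: DF=(1 − 347/9556·(0.980600))/(1+347/9556) = 4653/5000 ≈ 0.930600
step 3 [3y] bond c/1=1/16: DF=(85699/80000 − 1/16·(0.980600+0.930600))/(1+1/16) = 4479/5000 ≈ 0.895800
step 4 [4y] swap r/1=532/18503: DF=(1 − 532/18503·(0.980600+0.930600+0.895800))/(1+532/18503) = 1117/1250 ≈ 0.893600

1 1 4903/5000
2 2 4653/5000
3 3 4479/5000
4 4 1117/1250
DF(3y) is solved at step 3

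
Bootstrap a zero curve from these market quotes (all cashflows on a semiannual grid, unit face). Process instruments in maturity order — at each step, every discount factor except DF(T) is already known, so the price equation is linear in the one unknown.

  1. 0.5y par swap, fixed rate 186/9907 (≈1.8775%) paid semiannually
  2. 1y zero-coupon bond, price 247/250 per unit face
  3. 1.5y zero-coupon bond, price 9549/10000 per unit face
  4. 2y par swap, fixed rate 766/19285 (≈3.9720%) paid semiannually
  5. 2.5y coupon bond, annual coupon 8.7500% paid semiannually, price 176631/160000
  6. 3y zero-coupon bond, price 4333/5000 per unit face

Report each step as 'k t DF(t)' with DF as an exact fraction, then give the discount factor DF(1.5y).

step 1 [0.5y] swap r/2=93/9907: DF=(1 − 93/9907·(0))/(1+93/9907) = 9907/10000 ≈ 0.990700
step 2 [1y] zero: DF = P = 247/250 ≈ 0.988000
step 3 [1.5y] zero: DF = P = 9549/10000 ≈ 0.954900
step 4 [2y] swap r/2=383/19285: DF=(1 − 383/19285·(0.990700+0.988000+0.954900))/(1+383/19285) = 4617/5000 ≈ 0.923400
step 5 [2.5y] bond c/2=7/160: DF=(176631/160000 − 7/160·(0.990700+0.988000+0.954900+0.923400))/(1+7/160) = 112/125 ≈ 0.896000
step 6 [3y] zero: DF = P = 4333/5000 ≈ 0.866600

1 1/2 9907/10000
2 1 247/250
3 3/2 9549/10000
4 2 4617/5000
5 5/2 112/125
6 3 4333/5000
DF(1.5y) = 9549/10000 ≈ 0.954900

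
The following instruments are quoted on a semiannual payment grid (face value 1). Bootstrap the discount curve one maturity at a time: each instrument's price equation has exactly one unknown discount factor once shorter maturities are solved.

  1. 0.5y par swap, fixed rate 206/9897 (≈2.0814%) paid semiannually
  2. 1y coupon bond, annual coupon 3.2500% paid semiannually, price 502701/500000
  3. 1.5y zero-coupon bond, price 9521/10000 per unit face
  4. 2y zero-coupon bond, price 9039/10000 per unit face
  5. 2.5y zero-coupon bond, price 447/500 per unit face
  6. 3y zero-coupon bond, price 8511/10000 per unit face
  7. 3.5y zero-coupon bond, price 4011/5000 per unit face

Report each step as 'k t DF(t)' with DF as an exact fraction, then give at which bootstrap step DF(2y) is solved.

1 1/2 9897/10000
2 1 1947/2000
3 3/2 9521/10000
4 2 9039/10000
5 5/2 447/500
6 3 8511/10000
7 7/2 4011/5000
DF(2y) is solved at step 4

step 1 [0.5y] swap r/2=103/9897: DF=(1 − 103/9897·(0))/(1+103/9897) = 9897/10000 ≈ 0.989700
step 2 [1y] bond c/2=13/800: DF=(502701/500000 − 13/800·(0.989700))/(1+13/800) = 1947/2000 ≈ 0.973500
step 3 [1.5y] zero: DF = P = 9521/10000 ≈ 0.952100
step 4 [2y] zero: DF = P = 9039/10000 ≈ 0.903900
step 5 [2.5y] zero: DF = P = 447/500 ≈ 0.894000
step 6 [3y] zero: DF = P = 8511/10000 ≈ 0.851100
step 7 [3.5y] zero: DF = P = 4011/5000 ≈ 0.802200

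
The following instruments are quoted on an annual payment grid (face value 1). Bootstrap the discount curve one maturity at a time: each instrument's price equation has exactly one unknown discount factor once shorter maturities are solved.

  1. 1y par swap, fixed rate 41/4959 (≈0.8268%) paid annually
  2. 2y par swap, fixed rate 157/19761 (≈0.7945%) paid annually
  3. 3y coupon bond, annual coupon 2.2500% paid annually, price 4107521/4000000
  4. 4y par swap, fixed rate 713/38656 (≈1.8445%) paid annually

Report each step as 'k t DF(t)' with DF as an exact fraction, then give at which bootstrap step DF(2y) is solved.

step 1 [1y] swap r/1=41/4959: DF=(1 − 41/4959·(0))/(1+41/4959) = 4959/5000 ≈ 0.991800
step 2 [2y] swap r/1=157/19761: DF=(1 − 157/19761·(0.991800))/(1+157/19761) = 9843/10000 ≈ 0.984300
step 3 [3y] bond c/1=9/400: DF=(4107521/4000000 − 9/400·(0.991800+0.984300))/(1+9/400) = 1201/1250 ≈ 0.960800
step 4 [4y] swap r/1=713/38656: DF=(1 − 713/38656·(0.991800+0.984300+0.960800))/(1+713/38656) = 9287/10000 ≈ 0.928700

1 1 4959/5000
2 2 9843/10000
3 3 1201/1250
4 4 9287/10000
DF(2y) is solved at step 2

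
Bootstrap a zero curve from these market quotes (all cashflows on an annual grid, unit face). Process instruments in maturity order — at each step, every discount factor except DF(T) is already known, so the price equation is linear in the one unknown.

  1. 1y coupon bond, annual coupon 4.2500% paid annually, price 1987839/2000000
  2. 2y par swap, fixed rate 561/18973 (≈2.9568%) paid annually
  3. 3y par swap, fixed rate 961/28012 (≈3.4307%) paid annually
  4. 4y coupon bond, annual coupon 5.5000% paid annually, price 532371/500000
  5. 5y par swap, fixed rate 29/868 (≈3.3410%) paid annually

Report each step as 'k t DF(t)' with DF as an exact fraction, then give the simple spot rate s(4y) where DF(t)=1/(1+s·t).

step 1 [1y] bond c/1=17/400: DF=(1987839/2000000 − 17/400·(0))/(1+17/400) = 4767/5000 ≈ 0.953400
step 2 [2y] swap r/1=561/18973: DF=(1 − 561/18973·(0.953400))/(1+561/18973) = 9439/10000 ≈ 0.943900
step 3 [3y] swap r/1=961/28012: DF=(1 − 961/28012·(0.953400+0.943900))/(1+961/28012) = 9039/10000 ≈ 0.903900
step 4 [4y] bond c/1=11/200: DF=(532371/500000 − 11/200·(0.953400+0.943900+0.903900))/(1+11/200) = 1079/1250 ≈ 0.863200
step 5 [5y] swap r/1=29/868: DF=(1 − 29/868·(0.953400+0.943900+0.903900+0.863200))/(1+29/868) = 2123/2500 ≈ 0.849200

1 1 4767/5000
2 2 9439/10000
3 3 9039/10000
4 4 1079/1250
5 5 2123/2500
s(4y) = (1/(1079/1250) − 1)/(4) = 171/4316 ≈ 3.9620%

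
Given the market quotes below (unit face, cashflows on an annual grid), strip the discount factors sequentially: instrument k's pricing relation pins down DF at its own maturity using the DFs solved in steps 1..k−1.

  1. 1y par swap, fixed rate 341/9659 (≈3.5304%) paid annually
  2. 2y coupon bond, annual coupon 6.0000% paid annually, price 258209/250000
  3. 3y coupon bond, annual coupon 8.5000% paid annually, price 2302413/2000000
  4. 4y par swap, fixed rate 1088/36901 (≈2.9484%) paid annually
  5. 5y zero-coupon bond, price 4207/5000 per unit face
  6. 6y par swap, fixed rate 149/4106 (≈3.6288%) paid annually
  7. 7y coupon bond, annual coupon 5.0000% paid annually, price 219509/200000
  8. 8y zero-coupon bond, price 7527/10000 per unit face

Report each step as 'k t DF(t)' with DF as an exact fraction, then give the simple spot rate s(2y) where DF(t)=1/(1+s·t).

1 1 9659/10000
2 2 9197/10000
3 3 9133/10000
4 4 557/625
5 5 4207/5000
6 6 8063/10000
7 7 7911/10000
8 8 7527/10000
s(2y) = (1/(9197/10000) − 1)/(2) = 803/18394 ≈ 4.3656%

step 1 [1y] swap r/1=341/9659: DF=(1 − 341/9659·(0))/(1+341/9659) = 9659/10000 ≈ 0.965900
step 2 [2y] bond c/1=3/50: DF=(258209/250000 − 3/50·(0.965900))/(1+3/50) = 9197/10000 ≈ 0.919700
step 3 [3y] bond c/1=17/200: DF=(2302413/2000000 − 17/200·(0.965900+0.919700))/(1+17/200) = 9133/10000 ≈ 0.913300
step 4 [4y] swap r/1=1088/36901: DF=(1 − 1088/36901·(0.965900+0.919700+0.913300))/(1+1088/36901) = 557/625 ≈ 0.891200
step 5 [5y] zero: DF = P = 4207/5000 ≈ 0.841400
step 6 [6y] swap r/1=149/4106: DF=(1 − 149/4106·(0.965900+0.919700+0.913300+0.891200+0.841400))/(1+149/4106) = 8063/10000 ≈ 0.806300
step 7 [7y] bond c/1=1/20: DF=(219509/200000 − 1/20·(0.965900+0.919700+0.913300+0.891200+0.841400+0.806300))/(1+1/20) = 7911/10000 ≈ 0.791100
step 8 [8y] zero: DF = P = 7527/10000 ≈ 0.752700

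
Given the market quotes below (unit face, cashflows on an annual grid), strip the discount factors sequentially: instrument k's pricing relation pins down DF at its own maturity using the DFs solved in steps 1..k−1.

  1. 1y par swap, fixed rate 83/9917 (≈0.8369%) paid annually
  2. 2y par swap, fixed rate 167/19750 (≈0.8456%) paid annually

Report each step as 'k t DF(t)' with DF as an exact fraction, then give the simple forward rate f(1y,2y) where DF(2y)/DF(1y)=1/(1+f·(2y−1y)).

1 1 9917/10000
2 2 9833/10000
f(1y,2y) = ((9917/10000)/(9833/10000) − 1)/(1) = 84/9833 ≈ 0.8543%

step 1 [1y] swap r/1=83/9917: DF=(1 − 83/9917·(0))/(1+83/9917) = 9917/10000 ≈ 0.991700
step 2 [2y] swap r/1=167/19750: DF=(1 − 167/19750·(0.991700))/(1+167/19750) = 9833/10000 ≈ 0.983300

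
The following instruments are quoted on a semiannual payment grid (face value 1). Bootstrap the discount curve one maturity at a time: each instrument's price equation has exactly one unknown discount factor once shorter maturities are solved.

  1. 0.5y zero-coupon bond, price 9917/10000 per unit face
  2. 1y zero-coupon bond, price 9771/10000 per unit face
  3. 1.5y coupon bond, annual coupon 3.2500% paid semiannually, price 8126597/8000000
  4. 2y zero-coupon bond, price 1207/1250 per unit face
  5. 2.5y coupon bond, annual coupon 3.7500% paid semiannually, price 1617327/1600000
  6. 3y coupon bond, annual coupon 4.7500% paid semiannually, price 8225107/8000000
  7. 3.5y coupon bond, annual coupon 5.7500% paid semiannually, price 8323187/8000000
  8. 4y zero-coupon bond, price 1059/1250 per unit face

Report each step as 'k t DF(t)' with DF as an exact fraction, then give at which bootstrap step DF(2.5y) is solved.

step 1 [0.5y] zero: DF = P = 9917/10000 ≈ 0.991700
step 2 [1y] zero: DF = P = 9771/10000 ≈ 0.977100
step 3 [1.5y] bond c/2=13/800: DF=(8126597/8000000 − 13/800·(0.991700+0.977100))/(1+13/800) = 9681/10000 ≈ 0.968100
step 4 [2y] zero: DF = P = 1207/1250 ≈ 0.965600
step 5 [2.5y] bond c/2=3/160: DF=(1617327/1600000 − 3/160·(0.991700+0.977100+0.968100+0.965600))/(1+3/160) = 2301/2500 ≈ 0.920400
step 6 [3y] bond c/2=19/800: DF=(8225107/8000000 − 19/800·(0.991700+0.977100+0.968100+0.965600+0.920400))/(1+19/800) = 2231/2500 ≈ 0.892400
step 7 [3.5y] bond c/2=23/800: DF=(8323187/8000000 − 23/800·(0.991700+0.977100+0.968100+0.965600+0.920400+0.892400))/(1+23/800) = 2129/2500 ≈ 0.851600
step 8 [4y] zero: DF = P = 1059/1250 ≈ 0.847200

1 1/2 9917/10000
2 1 9771/10000
3 3/2 9681/10000
4 2 1207/1250
5 5/2 2301/2500
6 3 2231/2500
7 7/2 2129/2500
8 4 1059/1250
DF(2.5y) is solved at step 5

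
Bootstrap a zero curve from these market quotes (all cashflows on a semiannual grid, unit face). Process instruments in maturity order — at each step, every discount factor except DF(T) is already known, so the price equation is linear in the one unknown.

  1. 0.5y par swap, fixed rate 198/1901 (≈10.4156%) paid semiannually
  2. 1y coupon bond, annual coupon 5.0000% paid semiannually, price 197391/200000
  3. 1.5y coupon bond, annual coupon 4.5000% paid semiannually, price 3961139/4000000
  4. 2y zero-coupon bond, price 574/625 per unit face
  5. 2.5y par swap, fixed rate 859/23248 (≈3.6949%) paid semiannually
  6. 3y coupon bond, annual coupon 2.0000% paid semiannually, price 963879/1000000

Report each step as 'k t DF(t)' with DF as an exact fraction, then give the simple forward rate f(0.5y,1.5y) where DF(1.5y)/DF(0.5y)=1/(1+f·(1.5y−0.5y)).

step 1 [0.5y] swap r/2=99/1901: DF=(1 − 99/1901·(0))/(1+99/1901) = 1901/2000 ≈ 0.950500
step 2 [1y] bond c/2=1/40: DF=(197391/200000 − 1/40·(0.950500))/(1+1/40) = 9397/10000 ≈ 0.939700
step 3 [1.5y] bond c/2=9/400: DF=(3961139/4000000 − 9/400·(0.950500+0.939700))/(1+9/400) = 9269/10000 ≈ 0.926900
step 4 [2y] zero: DF = P = 574/625 ≈ 0.918400
step 5 [2.5y] swap r/2=859/46496: DF=(1 − 859/46496·(0.950500+0.939700+0.926900+0.918400))/(1+859/46496) = 9141/10000 ≈ 0.914100
step 6 [3y] bond c/2=1/100: DF=(963879/1000000 − 1/100·(0.950500+0.939700+0.926900+0.918400+0.914100))/(1+1/100) = 9083/10000 ≈ 0.908300

1 1/2 1901/2000
2 1 9397/10000
3 3/2 9269/10000
4 2 574/625
5 5/2 9141/10000
6 3 9083/10000
f(0.5y,1.5y) = ((1901/2000)/(9269/10000) − 1)/(1) = 236/9269 ≈ 2.5461%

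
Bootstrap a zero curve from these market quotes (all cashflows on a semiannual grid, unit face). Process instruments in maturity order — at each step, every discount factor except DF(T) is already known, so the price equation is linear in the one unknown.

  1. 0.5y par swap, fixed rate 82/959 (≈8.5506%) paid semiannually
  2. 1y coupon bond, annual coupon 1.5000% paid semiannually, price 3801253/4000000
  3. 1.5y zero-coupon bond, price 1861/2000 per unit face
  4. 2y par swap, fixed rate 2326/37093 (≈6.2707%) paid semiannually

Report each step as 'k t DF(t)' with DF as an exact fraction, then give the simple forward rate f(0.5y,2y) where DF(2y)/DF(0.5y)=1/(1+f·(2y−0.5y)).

step 1 [0.5y] swap r/2=41/959: DF=(1 − 41/959·(0))/(1+41/959) = 959/1000 ≈ 0.959000
step 2 [1y] bond c/2=3/400: DF=(3801253/4000000 − 3/400·(0.959000))/(1+3/400) = 9361/10000 ≈ 0.936100
step 3 [1.5y] zero: DF = P = 1861/2000 ≈ 0.930500
step 4 [2y] swap r/2=1163/37093: DF=(1 − 1163/37093·(0.959000+0.936100+0.930500))/(1+1163/37093) = 8837/10000 ≈ 0.883700

1 1/2 959/1000
2 1 9361/10000
3 3/2 1861/2000
4 2 8837/10000
f(0.5y,2y) = ((959/1000)/(8837/10000) − 1)/(3/2) = 502/8837 ≈ 5.6807%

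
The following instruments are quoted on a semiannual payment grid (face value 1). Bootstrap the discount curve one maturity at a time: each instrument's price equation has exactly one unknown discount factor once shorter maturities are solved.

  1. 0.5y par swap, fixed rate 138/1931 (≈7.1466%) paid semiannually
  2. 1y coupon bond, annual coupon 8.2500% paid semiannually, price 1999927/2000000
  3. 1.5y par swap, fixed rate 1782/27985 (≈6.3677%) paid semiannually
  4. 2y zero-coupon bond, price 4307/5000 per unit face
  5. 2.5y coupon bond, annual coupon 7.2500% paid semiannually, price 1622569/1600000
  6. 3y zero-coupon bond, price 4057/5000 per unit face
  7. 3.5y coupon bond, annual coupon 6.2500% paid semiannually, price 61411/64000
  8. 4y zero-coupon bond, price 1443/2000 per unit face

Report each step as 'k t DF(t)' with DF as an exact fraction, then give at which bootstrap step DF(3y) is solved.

step 1 [0.5y] swap r/2=69/1931: DF=(1 − 69/1931·(0))/(1+69/1931) = 1931/2000 ≈ 0.965500
step 2 [1y] bond c/2=33/800: DF=(1999927/2000000 − 33/800·(0.965500))/(1+33/800) = 9221/10000 ≈ 0.922100
step 3 [1.5y] swap r/2=891/27985: DF=(1 − 891/27985·(0.965500+0.922100))/(1+891/27985) = 9109/10000 ≈ 0.910900
step 4 [2y] zero: DF = P = 4307/5000 ≈ 0.861400
step 5 [2.5y] bond c/2=29/800: DF=(1622569/1600000 − 29/800·(0.965500+0.922100+0.910900+0.861400))/(1+29/800) = 4253/5000 ≈ 0.850600
step 6 [3y] zero: DF = P = 4057/5000 ≈ 0.811400
step 7 [3.5y] bond c/2=1/32: DF=(61411/64000 − 1/32·(0.965500+0.922100+0.910900+0.861400+0.850600+0.811400))/(1+1/32) = 1923/2500 ≈ 0.769200
step 8 [4y] zero: DF = P = 1443/2000 ≈ 0.721500

1 1/2 1931/2000
2 1 9221/10000
3 3/2 9109/10000
4 2 4307/5000
5 5/2 4253/5000
6 3 4057/5000
7 7/2 1923/2500
8 4 1443/2000
DF(3y) is solved at step 6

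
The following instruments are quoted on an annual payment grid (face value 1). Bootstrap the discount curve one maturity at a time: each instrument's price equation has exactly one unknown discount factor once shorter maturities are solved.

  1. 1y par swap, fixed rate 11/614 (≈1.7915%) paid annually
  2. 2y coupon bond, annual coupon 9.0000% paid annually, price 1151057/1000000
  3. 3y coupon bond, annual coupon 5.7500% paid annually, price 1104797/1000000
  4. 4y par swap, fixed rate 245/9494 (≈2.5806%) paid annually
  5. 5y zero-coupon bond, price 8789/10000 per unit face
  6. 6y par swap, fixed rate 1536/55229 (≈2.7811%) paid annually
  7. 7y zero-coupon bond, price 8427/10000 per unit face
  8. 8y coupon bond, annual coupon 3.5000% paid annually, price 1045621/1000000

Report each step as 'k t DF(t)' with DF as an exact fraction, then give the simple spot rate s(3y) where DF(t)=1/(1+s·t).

1 1 614/625
2 2 9749/10000
3 3 9383/10000
4 4 451/500
5 5 8789/10000
6 6 529/625
7 7 8427/10000
8 8 159/200
s(3y) = (1/(9383/10000) − 1)/(3) = 617/28149 ≈ 2.1919%

step 1 [1y] swap r/1=11/614: DF=(1 − 11/614·(0))/(1+11/614) = 614/625 ≈ 0.982400
step 2 [2y] bond c/1=9/100: DF=(1151057/1000000 − 9/100·(0.982400))/(1+9/100) = 9749/10000 ≈ 0.974900
step 3 [3y] bond c/1=23/400: DF=(1104797/1000000 − 23/400·(0.982400+0.974900))/(1+23/400) = 9383/10000 ≈ 0.938300
step 4 [4y] swap r/1=245/9494: DF=(1 − 245/9494·(0.982400+0.974900+0.938300))/(1+245/9494) = 451/500 ≈ 0.902000
step 5 [5y] zero: DF = P = 8789/10000 ≈ 0.878900
step 6 [6y] swap r/1=1536/55229: DF=(1 − 1536/55229·(0.982400+0.974900+0.938300+0.902000+0.878900))/(1+1536/55229) = 529/625 ≈ 0.846400
step 7 [7y] zero: DF = P = 8427/10000 ≈ 0.842700
step 8 [8y] bond c/1=7/200: DF=(1045621/1000000 − 7/200·(0.982400+0.974900+0.938300+0.902000+0.878900+0.846400+0.842700))/(1+7/200) = 159/200 ≈ 0.795000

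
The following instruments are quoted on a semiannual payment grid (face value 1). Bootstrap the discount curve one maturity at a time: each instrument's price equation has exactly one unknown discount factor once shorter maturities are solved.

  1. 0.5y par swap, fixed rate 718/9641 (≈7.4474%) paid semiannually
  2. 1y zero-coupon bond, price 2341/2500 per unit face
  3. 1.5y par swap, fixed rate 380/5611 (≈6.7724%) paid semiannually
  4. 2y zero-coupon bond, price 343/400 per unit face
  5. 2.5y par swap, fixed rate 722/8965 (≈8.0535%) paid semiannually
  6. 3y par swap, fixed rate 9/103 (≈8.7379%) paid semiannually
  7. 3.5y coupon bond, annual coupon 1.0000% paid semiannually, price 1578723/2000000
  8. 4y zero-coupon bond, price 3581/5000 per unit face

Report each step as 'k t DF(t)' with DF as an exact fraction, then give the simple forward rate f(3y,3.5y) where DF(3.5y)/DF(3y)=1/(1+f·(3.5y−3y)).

step 1 [0.5y] swap r/2=359/9641: DF=(1 − 359/9641·(0))/(1+359/9641) = 9641/10000 ≈ 0.964100
step 2 [1y] zero: DF = P = 2341/2500 ≈ 0.936400
step 3 [1.5y] swap r/2=190/5611: DF=(1 − 190/5611·(0.964100+0.936400))/(1+190/5611) = 181/200 ≈ 0.905000
step 4 [2y] zero: DF = P = 343/400 ≈ 0.857500
step 5 [2.5y] swap r/2=361/8965: DF=(1 − 361/8965·(0.964100+0.936400+0.905000+0.857500))/(1+361/8965) = 1639/2000 ≈ 0.819500
step 6 [3y] swap r/2=9/206: DF=(1 − 9/206·(0.964100+0.936400+0.905000+0.857500+0.819500))/(1+9/206) = 1541/2000 ≈ 0.770500
step 7 [3.5y] bond c/2=1/200: DF=(1578723/2000000 − 1/200·(0.964100+0.936400+0.905000+0.857500+0.819500+0.770500))/(1+1/200) = 7593/10000 ≈ 0.759300
step 8 [4y] zero: DF = P = 3581/5000 ≈ 0.716200

1 1/2 9641/10000
2 1 2341/2500
3 3/2 181/200
4 2 343/400
5 5/2 1639/2000
6 3 1541/2000
7 7/2 7593/10000
8 4 3581/5000
f(3y,3.5y) = ((1541/2000)/(7593/10000) − 1)/(1/2) = 224/7593 ≈ 2.9501%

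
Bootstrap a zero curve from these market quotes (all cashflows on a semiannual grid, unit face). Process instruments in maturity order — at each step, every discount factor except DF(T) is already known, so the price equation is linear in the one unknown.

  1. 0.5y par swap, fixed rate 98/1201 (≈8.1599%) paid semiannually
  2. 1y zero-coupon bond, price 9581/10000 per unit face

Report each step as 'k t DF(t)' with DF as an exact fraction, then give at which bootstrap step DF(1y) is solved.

step 1 [0.5y] swap r/2=49/1201: DF=(1 − 49/1201·(0))/(1+49/1201) = 1201/1250 ≈ 0.960800
step 2 [1y] zero: DF = P = 9581/10000 ≈ 0.958100

1 1/2 1201/1250
2 1 9581/10000
DF(1y) is solved at step 2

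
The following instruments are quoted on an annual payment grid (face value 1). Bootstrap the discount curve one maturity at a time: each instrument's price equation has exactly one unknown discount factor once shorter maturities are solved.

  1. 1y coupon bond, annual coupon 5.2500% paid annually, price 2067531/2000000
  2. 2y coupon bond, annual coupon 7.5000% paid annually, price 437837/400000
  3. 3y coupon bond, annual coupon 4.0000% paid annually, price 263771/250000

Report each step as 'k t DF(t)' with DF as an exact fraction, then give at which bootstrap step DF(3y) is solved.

1 1 4911/5000
2 2 9497/10000
3 3 4701/5000
DF(3y) is solved at step 3

step 1 [1y] bond c/1=21/400: DF=(2067531/2000000 − 21/400·(0))/(1+21/400) = 4911/5000 ≈ 0.982200
step 2 [2y] bond c/1=3/40: DF=(437837/400000 − 3/40·(0.982200))/(1+3/40) = 9497/10000 ≈ 0.949700
step 3 [3y] bond c/1=1/25: DF=(263771/250000 − 1/25·(0.982200+0.949700))/(1+1/25) = 4701/5000 ≈ 0.940200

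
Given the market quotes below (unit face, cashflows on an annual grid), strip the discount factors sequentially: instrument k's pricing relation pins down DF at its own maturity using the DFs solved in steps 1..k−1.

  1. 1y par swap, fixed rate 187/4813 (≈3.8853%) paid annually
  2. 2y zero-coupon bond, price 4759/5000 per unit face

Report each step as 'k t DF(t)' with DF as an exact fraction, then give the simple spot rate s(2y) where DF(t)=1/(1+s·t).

1 1 4813/5000
2 2 4759/5000
s(2y) = (1/(4759/5000) − 1)/(2) = 241/9518 ≈ 2.5320%

step 1 [1y] swap r/1=187/4813: DF=(1 − 187/4813·(0))/(1+187/4813) = 4813/5000 ≈ 0.962600
step 2 [2y] zero: DF = P = 4759/5000 ≈ 0.951800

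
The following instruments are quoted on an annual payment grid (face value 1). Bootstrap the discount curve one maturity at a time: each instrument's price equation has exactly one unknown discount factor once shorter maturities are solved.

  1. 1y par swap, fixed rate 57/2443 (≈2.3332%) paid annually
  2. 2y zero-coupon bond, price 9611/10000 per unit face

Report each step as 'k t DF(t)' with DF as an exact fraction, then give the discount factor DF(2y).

step 1 [1y] swap r/1=57/2443: DF=(1 − 57/2443·(0))/(1+57/2443) = 2443/2500 ≈ 0.977200
step 2 [2y] zero: DF = P = 9611/10000 ≈ 0.961100

1 1 2443/2500
2 2 9611/10000
DF(2y) = 9611/10000 ≈ 0.961100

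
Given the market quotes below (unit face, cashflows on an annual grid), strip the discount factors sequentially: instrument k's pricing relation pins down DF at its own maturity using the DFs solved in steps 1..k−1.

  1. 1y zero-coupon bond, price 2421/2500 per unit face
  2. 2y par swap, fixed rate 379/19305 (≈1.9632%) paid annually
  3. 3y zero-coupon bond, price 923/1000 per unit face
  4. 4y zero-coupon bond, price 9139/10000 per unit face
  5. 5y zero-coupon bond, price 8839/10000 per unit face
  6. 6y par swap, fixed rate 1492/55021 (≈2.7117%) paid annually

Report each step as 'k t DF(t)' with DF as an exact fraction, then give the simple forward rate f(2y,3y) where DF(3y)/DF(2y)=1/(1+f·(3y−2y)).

1 1 2421/2500
2 2 9621/10000
3 3 923/1000
4 4 9139/10000
5 5 8839/10000
6 6 2127/2500
f(2y,3y) = ((9621/10000)/(923/1000) − 1)/(1) = 391/9230 ≈ 4.2362%

step 1 [1y] zero: DF = P = 2421/2500 ≈ 0.968400
step 2 [2y] swap r/1=379/19305: DF=(1 − 379/19305·(0.968400))/(1+379/19305) = 9621/10000 ≈ 0.962100
step 3 [3y] zero: DF = P = 923/1000 ≈ 0.923000
step 4 [4y] zero: DF = P = 9139/10000 ≈ 0.913900
step 5 [5y] zero: DF = P = 8839/10000 ≈ 0.883900
step 6 [6y] swap r/1=1492/55021: DF=(1 − 1492/55021·(0.968400+0.962100+0.923000+0.913900+0.883900))/(1+1492/55021) = 2127/2500 ≈ 0.850800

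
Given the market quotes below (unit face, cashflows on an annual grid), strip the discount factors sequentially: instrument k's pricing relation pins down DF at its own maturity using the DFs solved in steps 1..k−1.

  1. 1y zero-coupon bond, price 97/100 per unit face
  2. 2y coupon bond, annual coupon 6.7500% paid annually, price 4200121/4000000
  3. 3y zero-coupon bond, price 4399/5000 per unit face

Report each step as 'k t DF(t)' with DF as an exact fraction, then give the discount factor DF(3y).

1 1 97/100
2 2 9223/10000
3 3 4399/5000
DF(3y) = 4399/5000 ≈ 0.879800

step 1 [1y] zero: DF = P = 97/100 ≈ 0.970000
step 2 [2y] bond c/1=27/400: DF=(4200121/4000000 − 27/400·(0.970000))/(1+27/400) = 9223/10000 ≈ 0.922300
step 3 [3y] zero: DF = P = 4399/5000 ≈ 0.879800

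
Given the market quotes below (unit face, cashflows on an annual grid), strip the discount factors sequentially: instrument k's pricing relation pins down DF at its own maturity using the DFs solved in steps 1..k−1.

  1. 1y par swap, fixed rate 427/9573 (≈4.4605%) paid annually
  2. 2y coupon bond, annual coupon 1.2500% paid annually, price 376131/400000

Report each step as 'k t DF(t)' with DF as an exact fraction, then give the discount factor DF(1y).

step 1 [1y] swap r/1=427/9573: DF=(1 − 427/9573·(0))/(1+427/9573) = 9573/10000 ≈ 0.957300
step 2 [2y] bond c/1=1/80: DF=(376131/400000 − 1/80·(0.957300))/(1+1/80) = 9169/10000 ≈ 0.916900

1 1 9573/10000
2 2 9169/10000
DF(1y) = 9573/10000 ≈ 0.957300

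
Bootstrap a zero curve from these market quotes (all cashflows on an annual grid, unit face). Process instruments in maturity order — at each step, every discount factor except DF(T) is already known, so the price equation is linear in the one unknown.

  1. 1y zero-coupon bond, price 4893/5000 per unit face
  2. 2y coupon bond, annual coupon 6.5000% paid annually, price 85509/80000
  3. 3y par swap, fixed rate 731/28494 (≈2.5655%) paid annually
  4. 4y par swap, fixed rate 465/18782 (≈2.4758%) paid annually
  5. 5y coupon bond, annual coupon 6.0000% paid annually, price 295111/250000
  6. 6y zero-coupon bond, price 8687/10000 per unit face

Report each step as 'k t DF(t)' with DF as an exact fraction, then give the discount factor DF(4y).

1 1 4893/5000
2 2 9439/10000
3 3 9269/10000
4 4 907/1000
5 5 901/1000
6 6 8687/10000
DF(4y) = 907/1000 ≈ 0.907000

step 1 [1y] zero: DF = P = 4893/5000 ≈ 0.978600
step 2 [2y] bond c/1=13/200: DF=(85509/80000 − 13/200·(0.978600))/(1+13/200) = 9439/10000 ≈ 0.943900
step 3 [3y] swap r/1=731/28494: DF=(1 − 731/28494·(0.978600+0.943900))/(1+731/28494) = 9269/10000 ≈ 0.926900
step 4 [4y] swap r/1=465/18782: DF=(1 − 465/18782·(0.978600+0.943900+0.926900))/(1+465/18782) = 907/1000 ≈ 0.907000
step 5 [5y] bond c/1=3/50: DF=(295111/250000 − 3/50·(0.978600+0.943900+0.926900+0.907000))/(1+3/50) = 901/1000 ≈ 0.901000
step 6 [6y] zero: DF = P = 8687/10000 ≈ 0.868700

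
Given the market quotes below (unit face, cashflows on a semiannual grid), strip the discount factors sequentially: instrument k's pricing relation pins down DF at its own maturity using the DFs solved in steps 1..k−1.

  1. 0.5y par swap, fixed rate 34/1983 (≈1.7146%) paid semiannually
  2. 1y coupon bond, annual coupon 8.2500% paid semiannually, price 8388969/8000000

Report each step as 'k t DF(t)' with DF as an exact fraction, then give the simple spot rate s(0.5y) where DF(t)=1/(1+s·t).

1 1/2 1983/2000
2 1 4839/5000
s(0.5y) = (1/(1983/2000) − 1)/(1/2) = 34/1983 ≈ 1.7146%

step 1 [0.5y] swap r/2=17/1983: DF=(1 − 17/1983·(0))/(1+17/1983) = 1983/2000 ≈ 0.991500
step 2 [1y] bond c/2=33/800: DF=(8388969/8000000 − 33/800·(0.991500))/(1+33/800) = 4839/5000 ≈ 0.967800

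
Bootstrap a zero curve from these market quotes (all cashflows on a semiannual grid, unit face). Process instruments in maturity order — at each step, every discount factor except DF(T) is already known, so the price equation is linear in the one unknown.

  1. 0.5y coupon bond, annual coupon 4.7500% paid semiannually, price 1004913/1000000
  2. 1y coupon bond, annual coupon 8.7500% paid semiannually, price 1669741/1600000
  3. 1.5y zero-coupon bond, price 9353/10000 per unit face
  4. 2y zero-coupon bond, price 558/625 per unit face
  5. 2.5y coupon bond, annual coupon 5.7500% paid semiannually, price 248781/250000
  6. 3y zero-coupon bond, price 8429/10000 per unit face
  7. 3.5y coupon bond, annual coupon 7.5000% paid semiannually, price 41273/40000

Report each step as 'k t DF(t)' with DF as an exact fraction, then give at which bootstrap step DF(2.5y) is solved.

step 1 [0.5y] bond c/2=19/800: DF=(1004913/1000000 − 19/800·(0))/(1+19/800) = 1227/1250 ≈ 0.981600
step 2 [1y] bond c/2=7/160: DF=(1669741/1600000 − 7/160·(0.981600))/(1+7/160) = 9587/10000 ≈ 0.958700
step 3 [1.5y] zero: DF = P = 9353/10000 ≈ 0.935300
step 4 [2y] zero: DF = P = 558/625 ≈ 0.892800
step 5 [2.5y] bond c/2=23/800: DF=(248781/250000 − 23/800·(0.981600+0.958700+0.935300+0.892800))/(1+23/800) = 431/500 ≈ 0.862000
step 6 [3y] zero: DF = P = 8429/10000 ≈ 0.842900
step 7 [3.5y] bond c/2=3/80: DF=(41273/40000 − 3/80·(0.981600+0.958700+0.935300+0.892800+0.862000+0.842900))/(1+3/80) = 7967/10000 ≈ 0.796700

1 1/2 1227/1250
2 1 9587/10000
3 3/2 9353/10000
4 2 558/625
5 5/2 431/500
6 3 8429/10000
7 7/2 7967/10000
DF(2.5y) is solved at step 5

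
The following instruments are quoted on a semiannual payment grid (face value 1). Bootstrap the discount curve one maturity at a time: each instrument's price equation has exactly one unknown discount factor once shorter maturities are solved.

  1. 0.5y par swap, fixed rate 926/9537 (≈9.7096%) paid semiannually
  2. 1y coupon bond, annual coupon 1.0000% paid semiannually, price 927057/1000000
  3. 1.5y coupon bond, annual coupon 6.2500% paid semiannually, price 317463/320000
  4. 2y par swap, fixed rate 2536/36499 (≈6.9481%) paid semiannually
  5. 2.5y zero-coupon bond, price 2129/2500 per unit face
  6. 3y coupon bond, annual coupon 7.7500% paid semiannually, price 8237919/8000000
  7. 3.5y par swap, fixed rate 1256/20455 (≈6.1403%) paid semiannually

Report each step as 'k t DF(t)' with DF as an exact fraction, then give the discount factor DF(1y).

1 1/2 9537/10000
2 1 9177/10000
3 3/2 9053/10000
4 2 2183/2500
5 5/2 2129/2500
6 3 4117/5000
7 7/2 2029/2500
DF(1y) = 9177/10000 ≈ 0.917700

step 1 [0.5y] swap r/2=463/9537: DF=(1 − 463/9537·(0))/(1+463/9537) = 9537/10000 ≈ 0.953700
step 2 [1y] bond c/2=1/200: DF=(927057/1000000 − 1/200·(0.953700))/(1+1/200) = 9177/10000 ≈ 0.917700
step 3 [1.5y] bond c/2=1/32: DF=(317463/320000 − 1/32·(0.953700+0.917700))/(1+1/32) = 9053/10000 ≈ 0.905300
step 4 [2y] swap r/2=1268/36499: DF=(1 − 1268/36499·(0.953700+0.917700+0.905300))/(1+1268/36499) = 2183/2500 ≈ 0.873200
step 5 [2.5y] zero: DF = P = 2129/2500 ≈ 0.851600
step 6 [3y] bond c/2=31/800: DF=(8237919/8000000 − 31/800·(0.953700+0.917700+0.905300+0.873200+0.851600))/(1+31/800) = 4117/5000 ≈ 0.823400
step 7 [3.5y] swap r/2=628/20455: DF=(1 − 628/20455·(0.953700+0.917700+0.905300+0.873200+0.851600+0.823400))/(1+628/20455) = 2029/2500 ≈ 0.811600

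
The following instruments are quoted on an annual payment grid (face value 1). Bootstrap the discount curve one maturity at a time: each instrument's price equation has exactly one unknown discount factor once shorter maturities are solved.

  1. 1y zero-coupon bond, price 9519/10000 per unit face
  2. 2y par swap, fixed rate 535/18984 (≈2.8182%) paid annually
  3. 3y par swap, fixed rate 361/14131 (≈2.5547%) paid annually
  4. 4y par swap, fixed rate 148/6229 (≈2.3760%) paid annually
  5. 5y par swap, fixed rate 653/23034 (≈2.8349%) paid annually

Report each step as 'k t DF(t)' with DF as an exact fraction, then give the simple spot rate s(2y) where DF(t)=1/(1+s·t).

1 1 9519/10000
2 2 1893/2000
3 3 4639/5000
4 4 1139/1250
5 5 4347/5000
s(2y) = (1/(1893/2000) − 1)/(2) = 107/3786 ≈ 2.8262%

step 1 [1y] zero: DF = P = 9519/10000 ≈ 0.951900
step 2 [2y] swap r/1=535/18984: DF=(1 − 535/18984·(0.951900))/(1+535/18984) = 1893/2000 ≈ 0.946500
step 3 [3y] swap r/1=361/14131: DF=(1 − 361/14131·(0.951900+0.946500))/(1+361/14131) = 4639/5000 ≈ 0.927800
step 4 [4y] swap r/1=148/6229: DF=(1 − 148/6229·(0.951900+0.946500+0.927800))/(1+148/6229) = 1139/1250 ≈ 0.911200
step 5 [5y] swap r/1=653/23034: DF=(1 − 653/23034·(0.951900+0.946500+0.927800+0.911200))/(1+653/23034) = 4347/5000 ≈ 0.869400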